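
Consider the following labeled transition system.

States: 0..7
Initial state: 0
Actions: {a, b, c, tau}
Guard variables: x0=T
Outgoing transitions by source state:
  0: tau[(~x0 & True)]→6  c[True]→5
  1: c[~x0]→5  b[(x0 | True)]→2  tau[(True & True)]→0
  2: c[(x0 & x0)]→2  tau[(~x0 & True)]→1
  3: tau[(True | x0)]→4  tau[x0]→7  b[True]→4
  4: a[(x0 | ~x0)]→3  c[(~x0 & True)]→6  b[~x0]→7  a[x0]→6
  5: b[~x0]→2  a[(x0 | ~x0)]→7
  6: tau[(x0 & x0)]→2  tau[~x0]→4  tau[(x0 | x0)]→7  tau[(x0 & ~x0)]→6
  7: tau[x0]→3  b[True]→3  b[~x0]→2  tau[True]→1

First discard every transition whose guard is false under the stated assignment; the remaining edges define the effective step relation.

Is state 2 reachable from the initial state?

Answer: REACHABLE

Analysis:
After dropping false guards: 15 live edges.
L0 = {0}
L1 = {5}  now seen {0,5}
L2 = {7}  now seen {0,5,7}
L3 = {1,3}  now seen {0,1,3,5,7}
L4 = {2,4}  now seen {0,1,2,3,4,5,7}
L5 = {6}  now seen {0,1,2,3,4,5,6,7}
Reach set: {0,1,2,3,4,5,6,7}
witness 2: c·a·tau·b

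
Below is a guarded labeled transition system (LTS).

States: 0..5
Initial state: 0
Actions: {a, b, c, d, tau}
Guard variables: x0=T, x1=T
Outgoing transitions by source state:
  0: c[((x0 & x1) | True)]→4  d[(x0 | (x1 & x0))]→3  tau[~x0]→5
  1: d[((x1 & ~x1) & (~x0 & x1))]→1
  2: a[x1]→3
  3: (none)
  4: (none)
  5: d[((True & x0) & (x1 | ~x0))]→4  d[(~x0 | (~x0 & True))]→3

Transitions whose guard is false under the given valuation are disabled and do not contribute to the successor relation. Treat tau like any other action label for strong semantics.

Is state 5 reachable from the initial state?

4 transition(s) survive guard evaluation.
Layer 0: {0}
Layer 1: {3,4}  now seen {0,3,4}
Reach set: {0,3,4}

Answer: UNREACHABLE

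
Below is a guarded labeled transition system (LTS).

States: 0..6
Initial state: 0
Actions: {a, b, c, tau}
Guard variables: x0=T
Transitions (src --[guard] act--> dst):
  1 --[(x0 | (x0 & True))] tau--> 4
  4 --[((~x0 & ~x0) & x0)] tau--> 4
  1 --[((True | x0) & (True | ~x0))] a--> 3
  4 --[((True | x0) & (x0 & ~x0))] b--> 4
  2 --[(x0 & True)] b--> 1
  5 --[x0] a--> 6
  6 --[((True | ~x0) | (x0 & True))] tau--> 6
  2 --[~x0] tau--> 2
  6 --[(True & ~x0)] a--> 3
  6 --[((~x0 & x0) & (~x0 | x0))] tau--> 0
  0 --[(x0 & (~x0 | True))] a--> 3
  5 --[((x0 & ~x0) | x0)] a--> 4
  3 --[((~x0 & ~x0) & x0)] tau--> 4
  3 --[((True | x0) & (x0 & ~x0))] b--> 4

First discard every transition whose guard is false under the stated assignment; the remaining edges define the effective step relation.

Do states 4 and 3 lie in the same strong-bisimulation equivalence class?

Compute ~ classes (split until stable):
  P[0] = {{0,1,2,3,4,5,6}}
  P[1] = {{0,5},{1},{2},{3,4},{6}}
  P[2] = {{0},{1},{2},{3,4},{5},{6}}
6 equivalence class(es) (converged in 3)
4∈{3,4}, 3∈{3,4}

Answer: BISIMILAR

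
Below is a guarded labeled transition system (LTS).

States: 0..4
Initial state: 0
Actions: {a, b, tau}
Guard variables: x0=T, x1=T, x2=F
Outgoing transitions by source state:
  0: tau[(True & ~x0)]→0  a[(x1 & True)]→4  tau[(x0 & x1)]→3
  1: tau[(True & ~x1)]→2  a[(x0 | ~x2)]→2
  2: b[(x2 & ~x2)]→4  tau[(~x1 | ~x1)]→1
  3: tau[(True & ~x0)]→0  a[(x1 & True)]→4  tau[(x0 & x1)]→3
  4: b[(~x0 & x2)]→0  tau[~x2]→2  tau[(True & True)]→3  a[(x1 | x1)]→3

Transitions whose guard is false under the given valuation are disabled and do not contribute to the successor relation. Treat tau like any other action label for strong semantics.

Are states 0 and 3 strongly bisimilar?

Compute ~ classes (split until stable):
  π0 = {{0,1,2,3,4}}
  π1 = {{0,3,4},{1},{2}}
  π2 = {{0,3},{1},{2},{4}}
4 equivalence class(es) (converged in 3)
class of 0: {0,3}; class of 3: {0,3}

Answer: BISIMILAR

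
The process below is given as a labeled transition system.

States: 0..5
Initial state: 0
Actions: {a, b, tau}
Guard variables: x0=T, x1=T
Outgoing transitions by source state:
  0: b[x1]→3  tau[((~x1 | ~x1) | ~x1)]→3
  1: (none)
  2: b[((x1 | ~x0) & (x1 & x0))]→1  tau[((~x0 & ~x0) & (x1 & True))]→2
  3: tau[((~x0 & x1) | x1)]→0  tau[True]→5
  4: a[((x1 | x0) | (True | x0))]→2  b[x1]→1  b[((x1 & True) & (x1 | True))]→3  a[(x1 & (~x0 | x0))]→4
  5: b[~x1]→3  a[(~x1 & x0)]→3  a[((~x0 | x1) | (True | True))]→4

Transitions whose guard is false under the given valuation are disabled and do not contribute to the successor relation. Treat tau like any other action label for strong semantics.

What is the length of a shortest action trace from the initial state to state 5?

Answer: 2

Working:
BFS to 5:
  Layer 0: {0}
  Layer 1: {3}
  Layer 2: {5}
5 enters at depth 2; path b·tau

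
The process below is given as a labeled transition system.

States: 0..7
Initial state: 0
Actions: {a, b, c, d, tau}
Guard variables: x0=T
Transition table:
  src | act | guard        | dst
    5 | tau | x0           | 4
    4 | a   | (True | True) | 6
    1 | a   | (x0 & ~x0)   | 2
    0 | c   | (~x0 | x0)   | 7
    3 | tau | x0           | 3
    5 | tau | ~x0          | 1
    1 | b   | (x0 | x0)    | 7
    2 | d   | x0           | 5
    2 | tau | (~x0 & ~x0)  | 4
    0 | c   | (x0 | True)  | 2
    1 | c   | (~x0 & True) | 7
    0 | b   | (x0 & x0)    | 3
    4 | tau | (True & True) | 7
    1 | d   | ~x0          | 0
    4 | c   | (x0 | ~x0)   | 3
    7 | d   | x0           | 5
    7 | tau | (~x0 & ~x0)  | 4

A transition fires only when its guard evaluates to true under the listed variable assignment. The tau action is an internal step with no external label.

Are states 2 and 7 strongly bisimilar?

Refine partition for ~:
  round 0: {{0,1,2,3,4,5,6,7}}
  round 1: {{0},{1},{2,7},{3,5},{4},{6}}
  round 2: {{0},{1},{2,7},{3},{4},{5},{6}}
7 equivalence class(es) (converged in 3)
[2]={2,7}  [7]={2,7}

Answer: BISIMILAR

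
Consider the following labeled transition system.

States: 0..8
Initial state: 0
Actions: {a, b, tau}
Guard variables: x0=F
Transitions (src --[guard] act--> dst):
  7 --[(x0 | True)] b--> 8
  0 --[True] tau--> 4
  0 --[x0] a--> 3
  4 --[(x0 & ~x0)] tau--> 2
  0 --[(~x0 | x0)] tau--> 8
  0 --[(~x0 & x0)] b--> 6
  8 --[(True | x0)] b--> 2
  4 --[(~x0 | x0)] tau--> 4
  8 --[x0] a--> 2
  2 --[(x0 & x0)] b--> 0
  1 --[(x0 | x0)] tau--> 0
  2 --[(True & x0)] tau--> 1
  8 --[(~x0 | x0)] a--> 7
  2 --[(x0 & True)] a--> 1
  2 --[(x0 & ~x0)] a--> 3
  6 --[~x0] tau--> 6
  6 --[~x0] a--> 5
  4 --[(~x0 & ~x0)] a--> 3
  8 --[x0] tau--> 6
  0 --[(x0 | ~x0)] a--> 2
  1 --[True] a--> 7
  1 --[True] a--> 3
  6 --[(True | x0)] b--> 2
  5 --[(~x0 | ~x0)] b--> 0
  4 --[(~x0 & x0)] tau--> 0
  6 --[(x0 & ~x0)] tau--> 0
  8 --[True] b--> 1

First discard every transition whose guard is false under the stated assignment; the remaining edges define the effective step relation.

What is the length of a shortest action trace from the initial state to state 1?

Breadth-first toward 1:
  Layer 0: {0}
  Layer 1: {2,4,8}
  Layer 2: {1,3,7}
depth(1)=2, e.g. tau·b

Answer: 2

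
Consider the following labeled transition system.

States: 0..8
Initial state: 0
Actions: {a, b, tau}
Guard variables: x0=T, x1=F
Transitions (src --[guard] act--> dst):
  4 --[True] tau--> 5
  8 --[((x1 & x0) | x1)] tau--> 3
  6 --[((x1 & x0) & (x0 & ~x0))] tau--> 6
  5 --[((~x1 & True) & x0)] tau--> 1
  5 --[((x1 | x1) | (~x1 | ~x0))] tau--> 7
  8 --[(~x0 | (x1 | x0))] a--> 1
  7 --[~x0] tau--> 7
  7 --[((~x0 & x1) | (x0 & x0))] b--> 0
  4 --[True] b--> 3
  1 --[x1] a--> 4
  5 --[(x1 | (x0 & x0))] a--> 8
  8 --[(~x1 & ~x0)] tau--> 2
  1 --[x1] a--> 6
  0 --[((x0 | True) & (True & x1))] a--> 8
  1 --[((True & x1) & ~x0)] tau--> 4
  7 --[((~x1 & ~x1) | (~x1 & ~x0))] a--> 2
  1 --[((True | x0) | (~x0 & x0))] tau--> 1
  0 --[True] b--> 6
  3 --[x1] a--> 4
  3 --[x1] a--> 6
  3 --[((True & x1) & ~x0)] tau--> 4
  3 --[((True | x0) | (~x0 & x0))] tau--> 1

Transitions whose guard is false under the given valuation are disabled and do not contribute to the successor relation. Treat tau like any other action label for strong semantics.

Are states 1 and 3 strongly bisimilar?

Answer: BISIMILAR

Working:
Bisimulation quotient by refinement:
  P[0] = {{0,1,2,3,4,5,6,7,8}}
  P[1] = {{0},{1,3},{2,6},{4},{5},{7},{8}}
stable after 2 split(s): 7 block(s)
[1]={1,3}  [3]={1,3}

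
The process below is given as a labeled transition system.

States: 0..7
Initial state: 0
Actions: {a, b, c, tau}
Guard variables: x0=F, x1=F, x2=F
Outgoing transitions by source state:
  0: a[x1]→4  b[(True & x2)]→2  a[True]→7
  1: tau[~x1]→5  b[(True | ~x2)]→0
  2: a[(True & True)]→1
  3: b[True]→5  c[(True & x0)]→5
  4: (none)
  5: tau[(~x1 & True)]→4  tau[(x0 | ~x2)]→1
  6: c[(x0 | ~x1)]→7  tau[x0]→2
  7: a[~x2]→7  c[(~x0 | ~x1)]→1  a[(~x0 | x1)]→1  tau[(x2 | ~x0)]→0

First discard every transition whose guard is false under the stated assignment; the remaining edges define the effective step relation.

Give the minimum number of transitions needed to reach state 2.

Breadth-first toward 2:
  depth 0: {0}
  depth 1: {7}
  depth 2: {1}
  depth 3: {5}
  depth 4: {4}
2 never appears.

Answer: UNREACHABLE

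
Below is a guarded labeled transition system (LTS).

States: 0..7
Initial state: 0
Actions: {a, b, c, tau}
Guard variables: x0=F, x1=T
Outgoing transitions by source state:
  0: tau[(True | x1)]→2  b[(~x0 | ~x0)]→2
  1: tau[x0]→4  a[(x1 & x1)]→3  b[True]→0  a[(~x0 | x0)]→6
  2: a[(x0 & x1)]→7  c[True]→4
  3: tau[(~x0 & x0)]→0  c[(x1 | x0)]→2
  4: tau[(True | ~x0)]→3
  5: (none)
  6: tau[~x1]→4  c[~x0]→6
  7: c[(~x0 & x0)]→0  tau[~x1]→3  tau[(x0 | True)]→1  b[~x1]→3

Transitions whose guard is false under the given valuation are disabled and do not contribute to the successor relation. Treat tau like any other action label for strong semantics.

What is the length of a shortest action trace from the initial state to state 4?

BFS to 4:
  Layer 0: {0}
  Layer 1: {2}
  Layer 2: {4}
depth(4)=2, e.g. b·c

Answer: 2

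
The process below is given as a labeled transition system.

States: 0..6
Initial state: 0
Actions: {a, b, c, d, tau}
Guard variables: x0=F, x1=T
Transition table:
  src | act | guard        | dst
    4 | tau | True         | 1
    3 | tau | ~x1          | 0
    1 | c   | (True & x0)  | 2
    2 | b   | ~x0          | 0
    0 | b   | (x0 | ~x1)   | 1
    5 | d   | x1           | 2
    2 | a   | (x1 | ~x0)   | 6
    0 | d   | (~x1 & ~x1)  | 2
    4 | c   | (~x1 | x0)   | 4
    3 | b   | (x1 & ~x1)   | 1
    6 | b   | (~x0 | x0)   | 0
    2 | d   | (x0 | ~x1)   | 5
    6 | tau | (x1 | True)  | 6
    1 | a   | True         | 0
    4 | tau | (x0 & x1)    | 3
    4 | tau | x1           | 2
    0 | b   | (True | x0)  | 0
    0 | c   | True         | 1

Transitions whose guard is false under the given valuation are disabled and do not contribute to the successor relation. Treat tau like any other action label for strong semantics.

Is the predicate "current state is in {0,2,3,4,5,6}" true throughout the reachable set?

Answer: INVARIANT VIOLATED at state 1

Trace:
Inv-set: {0,2,3,4,5,6}
Reachable = {0,1}
  0: safe
  1: ✗ unsafe
counterexample path to 1: c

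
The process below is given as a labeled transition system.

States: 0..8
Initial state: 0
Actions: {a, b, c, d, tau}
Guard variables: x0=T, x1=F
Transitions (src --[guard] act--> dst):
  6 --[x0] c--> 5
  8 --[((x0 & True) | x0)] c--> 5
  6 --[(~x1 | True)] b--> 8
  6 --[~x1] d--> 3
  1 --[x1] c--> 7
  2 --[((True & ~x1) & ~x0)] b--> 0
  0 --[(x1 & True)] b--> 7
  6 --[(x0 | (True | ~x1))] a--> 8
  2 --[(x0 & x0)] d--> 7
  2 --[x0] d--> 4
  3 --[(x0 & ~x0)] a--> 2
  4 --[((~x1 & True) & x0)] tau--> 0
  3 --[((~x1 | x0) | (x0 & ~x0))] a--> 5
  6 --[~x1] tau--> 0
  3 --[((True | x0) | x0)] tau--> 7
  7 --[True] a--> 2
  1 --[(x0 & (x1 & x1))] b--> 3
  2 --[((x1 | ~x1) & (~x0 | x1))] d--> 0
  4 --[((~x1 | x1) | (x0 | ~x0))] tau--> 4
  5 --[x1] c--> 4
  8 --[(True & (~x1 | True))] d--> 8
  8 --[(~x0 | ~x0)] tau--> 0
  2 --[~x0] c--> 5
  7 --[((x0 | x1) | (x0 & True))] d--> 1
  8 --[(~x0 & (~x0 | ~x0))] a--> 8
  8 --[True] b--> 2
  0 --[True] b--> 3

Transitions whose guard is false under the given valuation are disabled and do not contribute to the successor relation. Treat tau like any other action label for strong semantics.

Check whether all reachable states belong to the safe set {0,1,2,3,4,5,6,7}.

Inv-set: {0,1,2,3,4,5,6,7}
Reachable = {0,1,2,3,4,5,7}
  0: ✓
  1: ✓
  2: ✓
  3: ✓
  4: ✓
  5: ✓
  7: ✓

Answer: INVARIANT HOLDS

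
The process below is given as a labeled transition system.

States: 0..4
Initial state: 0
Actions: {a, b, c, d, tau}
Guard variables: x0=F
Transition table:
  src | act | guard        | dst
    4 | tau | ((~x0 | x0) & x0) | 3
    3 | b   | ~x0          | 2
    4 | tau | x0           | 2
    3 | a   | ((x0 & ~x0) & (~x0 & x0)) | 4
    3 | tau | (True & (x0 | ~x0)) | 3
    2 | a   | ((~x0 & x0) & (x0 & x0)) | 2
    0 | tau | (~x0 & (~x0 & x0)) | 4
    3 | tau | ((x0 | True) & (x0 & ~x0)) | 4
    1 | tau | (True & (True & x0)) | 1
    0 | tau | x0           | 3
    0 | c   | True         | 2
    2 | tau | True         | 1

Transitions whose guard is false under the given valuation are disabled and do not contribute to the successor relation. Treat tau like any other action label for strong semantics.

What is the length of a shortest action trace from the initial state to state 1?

Layered search for 1:
  depth 0: {0}
  depth 1: {2}
  depth 2: {1}
first hit 1 at d=2 via c·tau

Answer: 2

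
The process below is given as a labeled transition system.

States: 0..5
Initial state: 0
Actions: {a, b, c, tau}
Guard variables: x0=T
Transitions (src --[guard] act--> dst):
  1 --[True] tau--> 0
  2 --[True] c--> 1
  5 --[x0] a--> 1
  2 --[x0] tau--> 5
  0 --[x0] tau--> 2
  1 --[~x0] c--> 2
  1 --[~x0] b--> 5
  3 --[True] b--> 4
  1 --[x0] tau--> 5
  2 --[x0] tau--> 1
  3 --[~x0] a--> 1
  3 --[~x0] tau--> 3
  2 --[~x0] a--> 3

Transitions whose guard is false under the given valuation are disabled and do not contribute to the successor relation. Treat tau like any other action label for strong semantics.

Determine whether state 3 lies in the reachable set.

Guard filter leaves 8 enabled edge(s).
Layer 0: {0}
Layer 1: {2}  total {0,2}
Layer 2: {1,5}  total {0,1,2,5}
Reach set: {0,1,2,5}

Answer: UNREACHABLE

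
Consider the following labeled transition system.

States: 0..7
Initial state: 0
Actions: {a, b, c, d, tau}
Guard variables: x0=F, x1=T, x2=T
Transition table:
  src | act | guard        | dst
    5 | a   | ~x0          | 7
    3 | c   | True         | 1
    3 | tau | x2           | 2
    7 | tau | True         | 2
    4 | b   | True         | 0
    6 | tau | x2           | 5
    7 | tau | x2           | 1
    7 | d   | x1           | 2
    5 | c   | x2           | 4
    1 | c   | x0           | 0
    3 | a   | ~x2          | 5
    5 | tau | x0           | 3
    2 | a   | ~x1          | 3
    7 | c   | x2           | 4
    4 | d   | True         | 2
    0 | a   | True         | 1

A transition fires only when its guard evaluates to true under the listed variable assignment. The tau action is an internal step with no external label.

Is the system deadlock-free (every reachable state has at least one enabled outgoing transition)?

Reachable = {0,1}
  0: a→1  [deg 1]
  1: ∅  [STUCK]
witness 1: a

Answer: DEADLOCK at state 1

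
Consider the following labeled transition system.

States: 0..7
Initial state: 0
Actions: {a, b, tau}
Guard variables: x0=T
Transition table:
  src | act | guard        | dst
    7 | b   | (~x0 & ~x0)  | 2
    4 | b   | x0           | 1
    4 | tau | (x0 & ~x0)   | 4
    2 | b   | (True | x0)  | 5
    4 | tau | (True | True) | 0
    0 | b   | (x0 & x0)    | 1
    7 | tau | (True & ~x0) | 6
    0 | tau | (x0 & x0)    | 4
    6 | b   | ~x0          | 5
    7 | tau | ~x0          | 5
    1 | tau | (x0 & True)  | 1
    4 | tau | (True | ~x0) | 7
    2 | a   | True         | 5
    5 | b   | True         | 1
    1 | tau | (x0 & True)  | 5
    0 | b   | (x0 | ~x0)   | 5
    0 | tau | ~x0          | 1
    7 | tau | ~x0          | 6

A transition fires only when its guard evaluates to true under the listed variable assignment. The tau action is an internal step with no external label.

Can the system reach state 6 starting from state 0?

Answer: UNREACHABLE

Working:
After dropping false guards: 11 live edges.
depth 0: {0}
depth 1: {1,4,5}  now seen {0,1,4,5}
depth 2: {7}  now seen {0,1,4,5,7}
R = {0,1,4,5,7}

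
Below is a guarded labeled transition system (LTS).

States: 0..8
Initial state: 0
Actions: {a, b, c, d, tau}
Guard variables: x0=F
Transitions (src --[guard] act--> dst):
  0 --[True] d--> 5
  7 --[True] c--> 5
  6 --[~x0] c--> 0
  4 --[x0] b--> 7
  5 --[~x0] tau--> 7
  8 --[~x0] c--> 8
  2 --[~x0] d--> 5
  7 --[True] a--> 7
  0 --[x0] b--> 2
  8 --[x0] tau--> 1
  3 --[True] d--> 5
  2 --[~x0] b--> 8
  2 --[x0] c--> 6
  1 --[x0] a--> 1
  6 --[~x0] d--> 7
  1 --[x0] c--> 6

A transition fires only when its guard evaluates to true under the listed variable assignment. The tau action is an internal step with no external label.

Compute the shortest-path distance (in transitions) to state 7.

Layered search for 7:
  Layer 0: {0}
  Layer 1: {5}
  Layer 2: {7}
7 enters at depth 2; path d·tau

Answer: 2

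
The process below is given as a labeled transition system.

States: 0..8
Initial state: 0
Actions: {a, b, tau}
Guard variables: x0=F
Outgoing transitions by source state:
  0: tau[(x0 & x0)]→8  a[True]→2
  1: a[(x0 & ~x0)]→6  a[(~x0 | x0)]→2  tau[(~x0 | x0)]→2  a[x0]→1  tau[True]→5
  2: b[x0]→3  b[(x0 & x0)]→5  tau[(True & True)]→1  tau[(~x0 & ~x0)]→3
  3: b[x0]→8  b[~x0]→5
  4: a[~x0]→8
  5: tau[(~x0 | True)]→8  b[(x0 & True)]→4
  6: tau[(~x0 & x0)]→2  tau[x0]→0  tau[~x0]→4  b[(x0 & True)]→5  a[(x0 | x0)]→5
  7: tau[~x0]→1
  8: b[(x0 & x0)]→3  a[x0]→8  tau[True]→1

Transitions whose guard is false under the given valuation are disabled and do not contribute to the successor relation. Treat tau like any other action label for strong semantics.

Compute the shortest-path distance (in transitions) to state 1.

BFS to 1:
  Layer 0: {0}
  Layer 1: {2}
  Layer 2: {1,3}
first hit 1 at d=2 via a·tau

Answer: 2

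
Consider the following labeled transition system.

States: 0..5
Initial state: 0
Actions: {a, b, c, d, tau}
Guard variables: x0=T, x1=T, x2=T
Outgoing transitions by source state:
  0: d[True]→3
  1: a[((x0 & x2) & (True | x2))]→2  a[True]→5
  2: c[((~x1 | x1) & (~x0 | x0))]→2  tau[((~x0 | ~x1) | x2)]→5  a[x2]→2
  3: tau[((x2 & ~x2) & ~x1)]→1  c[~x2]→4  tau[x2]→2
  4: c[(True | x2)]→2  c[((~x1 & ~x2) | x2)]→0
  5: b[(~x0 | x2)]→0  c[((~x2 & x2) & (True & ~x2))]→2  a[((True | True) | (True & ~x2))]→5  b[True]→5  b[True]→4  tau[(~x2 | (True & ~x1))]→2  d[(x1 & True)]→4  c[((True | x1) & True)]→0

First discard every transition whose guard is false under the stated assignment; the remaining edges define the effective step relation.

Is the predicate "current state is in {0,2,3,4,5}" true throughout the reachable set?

Safe = {0,2,3,4,5}
Reach set: {0,2,3,4,5}
  0: ✓
  2: ✓
  3: ✓
  4: ✓
  5: ✓

Answer: INVARIANT HOLDS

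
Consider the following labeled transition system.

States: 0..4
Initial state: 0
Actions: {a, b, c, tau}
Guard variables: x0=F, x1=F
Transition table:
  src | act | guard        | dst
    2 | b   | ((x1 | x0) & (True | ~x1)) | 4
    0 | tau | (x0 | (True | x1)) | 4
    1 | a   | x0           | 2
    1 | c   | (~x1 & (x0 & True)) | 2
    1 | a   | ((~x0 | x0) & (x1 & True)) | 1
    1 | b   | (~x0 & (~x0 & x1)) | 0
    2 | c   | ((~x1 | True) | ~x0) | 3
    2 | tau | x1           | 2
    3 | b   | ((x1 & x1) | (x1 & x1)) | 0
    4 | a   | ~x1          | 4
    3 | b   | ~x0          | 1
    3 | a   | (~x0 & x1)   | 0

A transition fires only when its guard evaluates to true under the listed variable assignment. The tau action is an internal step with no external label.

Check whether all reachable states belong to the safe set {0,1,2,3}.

Answer: INVARIANT VIOLATED at state 4

Analysis:
Inv-set: {0,1,2,3}
Reachable = {0,4}
  0: ✓
  4: VIOLATES
counterexample path to 4: tau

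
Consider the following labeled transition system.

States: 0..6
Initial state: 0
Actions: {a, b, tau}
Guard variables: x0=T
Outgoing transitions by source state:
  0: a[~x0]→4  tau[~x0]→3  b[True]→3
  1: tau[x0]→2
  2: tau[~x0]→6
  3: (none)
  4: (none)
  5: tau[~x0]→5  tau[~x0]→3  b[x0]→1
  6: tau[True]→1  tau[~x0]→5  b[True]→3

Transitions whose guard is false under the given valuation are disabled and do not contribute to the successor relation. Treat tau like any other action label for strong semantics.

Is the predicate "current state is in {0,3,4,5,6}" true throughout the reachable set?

Safe = {0,3,4,5,6}
Reachable = {0,3}
  0: safe
  3: safe

Answer: INVARIANT HOLDS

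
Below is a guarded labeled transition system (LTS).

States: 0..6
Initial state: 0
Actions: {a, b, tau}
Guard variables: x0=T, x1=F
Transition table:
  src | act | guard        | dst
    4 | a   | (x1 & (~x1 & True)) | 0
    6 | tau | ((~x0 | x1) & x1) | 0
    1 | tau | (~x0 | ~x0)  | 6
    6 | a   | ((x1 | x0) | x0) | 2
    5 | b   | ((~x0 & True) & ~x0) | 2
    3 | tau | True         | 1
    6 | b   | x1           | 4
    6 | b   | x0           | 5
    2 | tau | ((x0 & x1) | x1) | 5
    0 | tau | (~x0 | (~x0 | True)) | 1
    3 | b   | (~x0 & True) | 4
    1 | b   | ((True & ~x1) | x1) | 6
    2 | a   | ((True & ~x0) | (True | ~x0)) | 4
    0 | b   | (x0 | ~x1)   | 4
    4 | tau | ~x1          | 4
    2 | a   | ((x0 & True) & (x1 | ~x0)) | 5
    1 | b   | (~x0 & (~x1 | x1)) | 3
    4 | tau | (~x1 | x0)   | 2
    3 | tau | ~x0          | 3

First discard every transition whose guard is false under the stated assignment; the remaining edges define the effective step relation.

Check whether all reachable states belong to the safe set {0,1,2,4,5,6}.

Answer: INVARIANT HOLDS

Analysis:
Safe = {0,1,2,4,5,6}
Reach set: {0,1,2,4,5,6}
  0: ok
  1: ok
  2: ok
  4: ok
  5: ok
  6: ok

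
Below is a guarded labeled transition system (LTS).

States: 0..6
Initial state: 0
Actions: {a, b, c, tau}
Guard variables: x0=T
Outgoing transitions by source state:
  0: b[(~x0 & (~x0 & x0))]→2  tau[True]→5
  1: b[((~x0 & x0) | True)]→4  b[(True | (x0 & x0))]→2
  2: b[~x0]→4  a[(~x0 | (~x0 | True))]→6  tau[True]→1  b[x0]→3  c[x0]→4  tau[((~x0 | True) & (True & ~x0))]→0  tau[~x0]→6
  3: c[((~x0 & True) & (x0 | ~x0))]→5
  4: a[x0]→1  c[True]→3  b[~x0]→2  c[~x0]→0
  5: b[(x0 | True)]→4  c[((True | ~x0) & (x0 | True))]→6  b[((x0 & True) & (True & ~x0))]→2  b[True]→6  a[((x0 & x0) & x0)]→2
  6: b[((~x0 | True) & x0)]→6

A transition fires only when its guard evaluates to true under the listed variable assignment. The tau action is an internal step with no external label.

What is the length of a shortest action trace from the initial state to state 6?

Breadth-first toward 6:
  Layer 0: {0}
  Layer 1: {5}
  Layer 2: {2,4,6}
depth(6)=2, e.g. tau·b

Answer: 2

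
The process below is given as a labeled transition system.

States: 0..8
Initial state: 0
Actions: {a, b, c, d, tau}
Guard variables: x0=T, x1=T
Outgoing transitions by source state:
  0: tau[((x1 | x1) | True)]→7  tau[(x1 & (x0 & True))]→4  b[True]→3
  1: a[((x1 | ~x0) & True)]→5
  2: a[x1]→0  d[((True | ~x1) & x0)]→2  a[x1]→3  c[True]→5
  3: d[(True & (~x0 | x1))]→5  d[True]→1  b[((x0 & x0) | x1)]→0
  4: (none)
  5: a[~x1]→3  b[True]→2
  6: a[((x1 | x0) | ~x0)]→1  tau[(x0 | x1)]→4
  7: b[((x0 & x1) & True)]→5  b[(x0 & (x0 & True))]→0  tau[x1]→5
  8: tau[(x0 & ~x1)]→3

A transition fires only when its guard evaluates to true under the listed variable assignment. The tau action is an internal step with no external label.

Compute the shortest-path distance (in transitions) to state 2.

Layered search for 2:
  L0 = {0}
  L1 = {3,4,7}
  L2 = {1,5}
  L3 = {2}
depth(2)=3, e.g. b·d·b

Answer: 3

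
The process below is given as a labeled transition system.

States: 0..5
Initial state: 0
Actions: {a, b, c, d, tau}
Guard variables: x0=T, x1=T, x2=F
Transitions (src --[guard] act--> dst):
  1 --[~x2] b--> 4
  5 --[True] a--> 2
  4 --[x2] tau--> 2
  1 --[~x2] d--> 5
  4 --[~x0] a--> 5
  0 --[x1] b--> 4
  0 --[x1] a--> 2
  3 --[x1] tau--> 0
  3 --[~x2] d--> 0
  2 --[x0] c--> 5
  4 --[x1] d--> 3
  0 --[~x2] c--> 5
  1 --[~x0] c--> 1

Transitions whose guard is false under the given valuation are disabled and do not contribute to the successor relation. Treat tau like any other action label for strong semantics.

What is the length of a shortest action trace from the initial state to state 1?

Answer: UNREACHABLE

Trace:
Layered search for 1:
  Layer 0: {0}
  Layer 1: {2,4,5}
  Layer 2: {3}
1 never appears.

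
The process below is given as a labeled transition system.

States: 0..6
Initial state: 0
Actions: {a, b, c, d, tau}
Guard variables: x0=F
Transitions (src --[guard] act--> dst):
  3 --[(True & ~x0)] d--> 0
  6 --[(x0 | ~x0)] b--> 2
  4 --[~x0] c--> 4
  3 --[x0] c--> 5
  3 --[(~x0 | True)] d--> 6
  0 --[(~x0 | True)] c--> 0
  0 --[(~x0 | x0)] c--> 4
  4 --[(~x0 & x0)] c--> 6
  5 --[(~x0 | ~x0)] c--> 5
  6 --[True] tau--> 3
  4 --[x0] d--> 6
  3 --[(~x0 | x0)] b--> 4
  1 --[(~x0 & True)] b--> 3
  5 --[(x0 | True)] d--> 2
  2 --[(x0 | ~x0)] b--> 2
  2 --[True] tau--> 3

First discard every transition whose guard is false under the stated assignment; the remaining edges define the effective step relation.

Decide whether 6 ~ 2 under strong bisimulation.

Compute ~ classes (split until stable):
  round 0: {{0,1,2,3,4,5,6}}
  round 1: {{0,4},{1},{2,6},{3},{5}}
stable after 2 split(s): 5 block(s)
6∈{2,6}, 2∈{2,6}

Answer: BISIMILAR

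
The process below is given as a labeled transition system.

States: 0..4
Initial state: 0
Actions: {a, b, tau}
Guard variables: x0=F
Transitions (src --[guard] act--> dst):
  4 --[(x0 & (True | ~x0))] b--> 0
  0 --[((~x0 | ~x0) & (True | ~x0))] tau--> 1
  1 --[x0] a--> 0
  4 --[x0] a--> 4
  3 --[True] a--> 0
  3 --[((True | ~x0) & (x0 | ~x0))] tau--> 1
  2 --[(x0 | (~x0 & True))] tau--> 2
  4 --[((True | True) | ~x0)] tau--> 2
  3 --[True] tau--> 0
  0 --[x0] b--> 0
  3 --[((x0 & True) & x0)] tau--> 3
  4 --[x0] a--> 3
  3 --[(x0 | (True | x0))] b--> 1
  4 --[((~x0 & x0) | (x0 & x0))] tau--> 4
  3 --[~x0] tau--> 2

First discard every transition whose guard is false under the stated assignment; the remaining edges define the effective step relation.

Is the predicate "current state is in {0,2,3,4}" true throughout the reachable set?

Inv-set: {0,2,3,4}
R = {0,1}
  0: ok
  1: outside
witness against invariant: tau → 1

Answer: INVARIANT VIOLATED at state 1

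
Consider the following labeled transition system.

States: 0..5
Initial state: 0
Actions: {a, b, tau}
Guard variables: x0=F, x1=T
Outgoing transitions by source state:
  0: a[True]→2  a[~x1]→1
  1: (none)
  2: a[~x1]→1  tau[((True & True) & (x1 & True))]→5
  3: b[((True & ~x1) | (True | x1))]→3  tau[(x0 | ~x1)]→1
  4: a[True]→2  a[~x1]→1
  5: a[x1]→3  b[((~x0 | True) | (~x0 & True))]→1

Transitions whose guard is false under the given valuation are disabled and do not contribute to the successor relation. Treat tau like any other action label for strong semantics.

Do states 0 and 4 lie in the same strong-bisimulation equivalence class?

Bisimulation quotient by refinement:
  P[0] = {{0,1,2,3,4,5}}
  P[1] = {{0,4},{1},{2},{3},{5}}
5 equivalence class(es) (converged in 2)
class of 0: {0,4}; class of 4: {0,4}

Answer: BISIMILAR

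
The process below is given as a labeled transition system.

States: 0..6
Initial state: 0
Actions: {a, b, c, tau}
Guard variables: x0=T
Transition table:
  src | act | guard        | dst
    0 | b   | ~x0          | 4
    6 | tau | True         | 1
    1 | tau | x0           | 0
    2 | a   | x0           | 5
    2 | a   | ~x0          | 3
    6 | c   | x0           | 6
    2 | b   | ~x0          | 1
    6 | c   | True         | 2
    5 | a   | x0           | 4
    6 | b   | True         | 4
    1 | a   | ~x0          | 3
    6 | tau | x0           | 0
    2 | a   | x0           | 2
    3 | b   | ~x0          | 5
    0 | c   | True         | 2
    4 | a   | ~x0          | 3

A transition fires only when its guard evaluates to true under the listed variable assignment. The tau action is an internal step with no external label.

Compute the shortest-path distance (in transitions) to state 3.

Answer: UNREACHABLE

Working:
Breadth-first toward 3:
  Layer 0: {0}
  Layer 1: {2}
  Layer 2: {5}
  Layer 3: {4}
3 never appears.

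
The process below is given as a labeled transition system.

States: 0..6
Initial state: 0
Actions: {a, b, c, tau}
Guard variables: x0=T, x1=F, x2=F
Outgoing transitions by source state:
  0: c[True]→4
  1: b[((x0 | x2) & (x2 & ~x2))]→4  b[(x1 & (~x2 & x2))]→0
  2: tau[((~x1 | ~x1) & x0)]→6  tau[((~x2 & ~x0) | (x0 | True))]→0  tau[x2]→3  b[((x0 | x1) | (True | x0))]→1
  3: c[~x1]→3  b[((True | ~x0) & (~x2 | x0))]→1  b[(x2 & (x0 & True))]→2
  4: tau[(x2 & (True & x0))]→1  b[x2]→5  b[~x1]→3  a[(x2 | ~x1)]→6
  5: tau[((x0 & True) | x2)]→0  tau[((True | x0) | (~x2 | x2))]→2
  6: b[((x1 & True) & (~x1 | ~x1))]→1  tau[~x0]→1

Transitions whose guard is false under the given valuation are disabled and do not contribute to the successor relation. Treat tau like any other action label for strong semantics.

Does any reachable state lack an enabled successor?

Reachable = {0,1,3,4,6}
  0: c→4  [1 out]
  1: ∅  [STUCK]
  3: b→1  c→3  [2 out]
  4: a→6  b→3  [2 out]
  6: ∅  [STUCK]
trace reaching 1: c·b·b

Answer: DEADLOCK at state 1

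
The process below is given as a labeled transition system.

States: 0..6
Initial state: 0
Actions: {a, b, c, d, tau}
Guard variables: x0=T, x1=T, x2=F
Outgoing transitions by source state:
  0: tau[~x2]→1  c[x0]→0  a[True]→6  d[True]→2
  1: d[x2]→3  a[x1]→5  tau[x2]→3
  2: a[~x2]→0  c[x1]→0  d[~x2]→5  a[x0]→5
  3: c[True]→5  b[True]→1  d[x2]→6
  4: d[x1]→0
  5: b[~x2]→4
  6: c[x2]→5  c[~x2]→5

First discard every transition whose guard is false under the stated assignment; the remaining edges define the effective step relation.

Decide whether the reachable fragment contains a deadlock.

Answer: DEADLOCK-FREE

Analysis:
Reach set: {0,1,2,4,5,6}
  0: a→6  c→0  d→2  tau→1  [deg 4]
  1: a→5  [deg 1]
  2: a→0  a→5  c→0  d→5  [deg 4]
  4: d→0  [deg 1]
  5: b→4  [deg 1]
  6: c→5  [deg 1]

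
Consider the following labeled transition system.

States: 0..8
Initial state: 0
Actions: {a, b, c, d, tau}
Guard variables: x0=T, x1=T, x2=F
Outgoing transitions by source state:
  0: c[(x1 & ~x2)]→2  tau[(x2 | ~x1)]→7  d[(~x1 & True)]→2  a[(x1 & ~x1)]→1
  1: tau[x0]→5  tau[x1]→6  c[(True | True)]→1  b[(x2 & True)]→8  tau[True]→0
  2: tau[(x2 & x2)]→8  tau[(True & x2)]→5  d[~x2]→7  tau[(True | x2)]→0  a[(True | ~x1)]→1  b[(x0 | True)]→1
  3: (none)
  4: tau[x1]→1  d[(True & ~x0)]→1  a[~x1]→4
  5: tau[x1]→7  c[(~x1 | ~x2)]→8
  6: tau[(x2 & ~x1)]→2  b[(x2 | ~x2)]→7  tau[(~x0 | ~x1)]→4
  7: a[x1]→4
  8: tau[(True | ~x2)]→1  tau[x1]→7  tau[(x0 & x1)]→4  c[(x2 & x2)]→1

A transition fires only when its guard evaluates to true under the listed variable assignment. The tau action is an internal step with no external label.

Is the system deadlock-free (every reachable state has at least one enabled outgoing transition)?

Reachable = {0,1,2,4,5,6,7,8}
  0: c→2  [1 exit(s)]
  1: c→1  tau→0  tau→5  tau→6  [4 exit(s)]
  2: a→1  b→1  d→7  tau→0  [4 exit(s)]
  4: tau→1  [1 exit(s)]
  5: c→8  tau→7  [2 exit(s)]
  6: b→7  [1 exit(s)]
  7: a→4  [1 exit(s)]
  8: tau→1  tau→4  tau→7  [3 exit(s)]

Answer: DEADLOCK-FREE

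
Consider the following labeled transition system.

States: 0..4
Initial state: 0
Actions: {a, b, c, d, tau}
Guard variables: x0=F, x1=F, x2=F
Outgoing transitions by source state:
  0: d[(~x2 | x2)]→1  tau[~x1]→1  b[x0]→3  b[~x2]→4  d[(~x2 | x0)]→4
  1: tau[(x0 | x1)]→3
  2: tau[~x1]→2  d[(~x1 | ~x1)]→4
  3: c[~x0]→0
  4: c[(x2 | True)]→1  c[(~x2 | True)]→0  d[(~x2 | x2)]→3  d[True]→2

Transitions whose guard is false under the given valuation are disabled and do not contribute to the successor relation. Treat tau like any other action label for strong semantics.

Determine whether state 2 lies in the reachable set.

Answer: REACHABLE

Analysis:
After dropping false guards: 11 live edges.
L0 = {0}
L1 = {1,4}  cumulative {0,1,4}
L2 = {2,3}  cumulative {0,1,2,3,4}
Reach set: {0,1,2,3,4}
witness 2: d·d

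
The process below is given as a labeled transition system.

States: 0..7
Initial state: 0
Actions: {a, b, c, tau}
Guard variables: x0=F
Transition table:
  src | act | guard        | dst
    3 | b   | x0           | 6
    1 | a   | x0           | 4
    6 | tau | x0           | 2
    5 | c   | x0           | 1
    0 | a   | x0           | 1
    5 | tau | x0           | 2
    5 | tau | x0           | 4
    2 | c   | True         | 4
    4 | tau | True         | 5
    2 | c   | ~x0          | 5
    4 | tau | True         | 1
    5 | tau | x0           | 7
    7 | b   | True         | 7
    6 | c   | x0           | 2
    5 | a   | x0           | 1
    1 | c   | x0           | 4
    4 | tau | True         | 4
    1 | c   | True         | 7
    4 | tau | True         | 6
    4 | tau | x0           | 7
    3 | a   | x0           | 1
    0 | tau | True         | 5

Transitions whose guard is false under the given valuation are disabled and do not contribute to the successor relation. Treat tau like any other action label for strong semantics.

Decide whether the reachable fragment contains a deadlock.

Answer: DEADLOCK at state 5

Trace:
Reach set: {0,5}
  0: tau→5  [1 out]
  5: ∅  [deadlock]
trace reaching 5: tau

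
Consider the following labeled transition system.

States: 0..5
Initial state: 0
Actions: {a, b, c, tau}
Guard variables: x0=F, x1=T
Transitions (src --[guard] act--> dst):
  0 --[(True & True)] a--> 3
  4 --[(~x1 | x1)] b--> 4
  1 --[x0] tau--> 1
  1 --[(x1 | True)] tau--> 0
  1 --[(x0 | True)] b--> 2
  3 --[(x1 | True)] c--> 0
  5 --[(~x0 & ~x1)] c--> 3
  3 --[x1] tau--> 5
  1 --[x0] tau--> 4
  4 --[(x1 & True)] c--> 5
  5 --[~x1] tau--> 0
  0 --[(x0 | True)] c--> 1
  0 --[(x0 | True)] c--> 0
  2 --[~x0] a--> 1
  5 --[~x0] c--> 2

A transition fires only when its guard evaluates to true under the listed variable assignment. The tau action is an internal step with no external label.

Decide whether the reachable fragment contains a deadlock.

Reach set: {0,1,2,3,5}
  0: a→3  c→0  c→1  [deg 3]
  1: b→2  tau→0  [deg 2]
  2: a→1  [deg 1]
  3: c→0  tau→5  [deg 2]
  5: c→2  [deg 1]

Answer: DEADLOCK-FREE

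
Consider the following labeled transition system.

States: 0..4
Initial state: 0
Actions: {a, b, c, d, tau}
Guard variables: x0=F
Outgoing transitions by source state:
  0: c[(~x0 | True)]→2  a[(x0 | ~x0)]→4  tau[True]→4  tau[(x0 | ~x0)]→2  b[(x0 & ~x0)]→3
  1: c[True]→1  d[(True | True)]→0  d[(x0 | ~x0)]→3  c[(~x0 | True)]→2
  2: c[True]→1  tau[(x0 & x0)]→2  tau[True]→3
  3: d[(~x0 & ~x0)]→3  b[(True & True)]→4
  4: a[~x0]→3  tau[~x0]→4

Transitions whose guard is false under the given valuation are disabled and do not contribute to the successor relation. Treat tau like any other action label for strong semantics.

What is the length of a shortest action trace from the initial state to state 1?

Breadth-first toward 1:
  Layer 0: {0}
  Layer 1: {2,4}
  Layer 2: {1,3}
1 enters at depth 2; path c·c

Answer: 2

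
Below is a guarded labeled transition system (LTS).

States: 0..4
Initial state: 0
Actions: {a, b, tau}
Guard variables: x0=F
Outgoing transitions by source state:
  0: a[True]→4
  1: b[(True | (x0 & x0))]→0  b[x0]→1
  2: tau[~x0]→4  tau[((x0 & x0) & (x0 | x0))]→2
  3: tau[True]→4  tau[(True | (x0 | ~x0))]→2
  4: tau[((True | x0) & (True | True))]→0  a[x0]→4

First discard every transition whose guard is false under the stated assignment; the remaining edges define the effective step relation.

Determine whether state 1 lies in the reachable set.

Guard filter leaves 6 enabled edge(s).
Layer 0: {0}
Layer 1: {4}  now seen {0,4}
Reachable = {0,4}

Answer: UNREACHABLE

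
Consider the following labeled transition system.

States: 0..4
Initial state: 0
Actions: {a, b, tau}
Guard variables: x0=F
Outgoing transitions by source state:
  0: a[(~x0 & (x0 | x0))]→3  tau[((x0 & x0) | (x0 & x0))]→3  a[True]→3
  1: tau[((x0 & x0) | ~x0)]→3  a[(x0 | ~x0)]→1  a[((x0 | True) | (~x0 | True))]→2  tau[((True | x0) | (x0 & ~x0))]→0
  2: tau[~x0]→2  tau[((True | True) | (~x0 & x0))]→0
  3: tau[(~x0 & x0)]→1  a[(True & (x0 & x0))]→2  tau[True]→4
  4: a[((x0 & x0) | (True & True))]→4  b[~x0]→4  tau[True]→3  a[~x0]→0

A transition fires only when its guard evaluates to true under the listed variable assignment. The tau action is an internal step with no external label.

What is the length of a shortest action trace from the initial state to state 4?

Layered search for 4:
  Layer 0: {0}
  Layer 1: {3}
  Layer 2: {4}
4 enters at depth 2; path a·tau

Answer: 2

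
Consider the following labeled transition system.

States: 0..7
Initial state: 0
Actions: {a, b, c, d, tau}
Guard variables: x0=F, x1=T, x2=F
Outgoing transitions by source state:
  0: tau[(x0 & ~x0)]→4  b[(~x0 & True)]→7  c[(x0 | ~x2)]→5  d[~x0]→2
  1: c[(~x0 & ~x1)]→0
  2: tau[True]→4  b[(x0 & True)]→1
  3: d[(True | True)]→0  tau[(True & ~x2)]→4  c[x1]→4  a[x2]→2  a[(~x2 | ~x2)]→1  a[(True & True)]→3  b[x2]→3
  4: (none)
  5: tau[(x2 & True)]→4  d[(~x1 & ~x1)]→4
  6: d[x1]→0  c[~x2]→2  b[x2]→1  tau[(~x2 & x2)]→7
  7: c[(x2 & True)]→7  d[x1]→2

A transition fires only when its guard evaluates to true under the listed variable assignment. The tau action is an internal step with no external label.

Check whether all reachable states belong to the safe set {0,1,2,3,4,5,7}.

Safe = {0,1,2,3,4,5,7}
Reachable = {0,2,4,5,7}
  0: ok
  2: ok
  4: ok
  5: ok
  7: ok

Answer: INVARIANT HOLDS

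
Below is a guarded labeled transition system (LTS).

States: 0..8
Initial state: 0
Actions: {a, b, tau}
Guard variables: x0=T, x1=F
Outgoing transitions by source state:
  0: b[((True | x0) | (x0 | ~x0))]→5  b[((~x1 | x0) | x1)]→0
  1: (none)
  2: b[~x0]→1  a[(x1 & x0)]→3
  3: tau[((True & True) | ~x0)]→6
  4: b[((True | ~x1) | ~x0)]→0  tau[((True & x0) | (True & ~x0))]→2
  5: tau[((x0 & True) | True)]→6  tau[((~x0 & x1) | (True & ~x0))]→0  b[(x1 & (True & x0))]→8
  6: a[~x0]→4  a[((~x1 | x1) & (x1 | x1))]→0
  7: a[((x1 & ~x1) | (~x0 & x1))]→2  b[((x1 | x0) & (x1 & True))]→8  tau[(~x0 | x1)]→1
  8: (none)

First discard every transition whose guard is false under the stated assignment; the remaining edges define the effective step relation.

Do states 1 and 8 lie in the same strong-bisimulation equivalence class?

Compute ~ classes (split until stable):
  P[0] = {{0,1,2,3,4,5,6,7,8}}
  P[1] = {{0},{1,2,6,7,8},{3,5},{4}}
4 equivalence class(es) (converged in 2)
1∈{1,2,6,7,8}, 8∈{1,2,6,7,8}

Answer: BISIMILAR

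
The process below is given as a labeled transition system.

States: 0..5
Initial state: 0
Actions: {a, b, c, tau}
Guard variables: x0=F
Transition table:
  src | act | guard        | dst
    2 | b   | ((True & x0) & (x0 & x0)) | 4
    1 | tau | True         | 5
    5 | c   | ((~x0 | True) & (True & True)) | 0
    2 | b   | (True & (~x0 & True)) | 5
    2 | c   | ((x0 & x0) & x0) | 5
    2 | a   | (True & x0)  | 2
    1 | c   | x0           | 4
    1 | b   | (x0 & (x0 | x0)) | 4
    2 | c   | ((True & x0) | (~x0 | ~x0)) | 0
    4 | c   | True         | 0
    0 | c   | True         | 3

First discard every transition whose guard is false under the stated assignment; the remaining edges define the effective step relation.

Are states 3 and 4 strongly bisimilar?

Answer: NOT BISIMILAR

Working:
Compute ~ classes (split until stable):
  round 0: {{0,1,2,3,4,5}}
  round 1: {{0,4,5},{1},{2},{3}}
  round 2: {{0},{1},{2},{3},{4,5}}
Fixed point at round 3; 5 class(es).
3∈{3}, 4∈{4,5}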